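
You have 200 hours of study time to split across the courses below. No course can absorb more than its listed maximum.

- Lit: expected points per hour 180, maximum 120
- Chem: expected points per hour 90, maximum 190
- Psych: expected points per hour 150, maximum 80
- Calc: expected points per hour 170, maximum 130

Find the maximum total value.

Order the courses by expected points per hour: Lit 180 > Calc 170 > Psych 150 > Chem 90.
Lit takes 120 to reach its cap of 120 ; 80 left.
Calc: +80 (room for 130) → 80. Pool exhausted.
Total = 180×120 + 170×80 = 35200.

35200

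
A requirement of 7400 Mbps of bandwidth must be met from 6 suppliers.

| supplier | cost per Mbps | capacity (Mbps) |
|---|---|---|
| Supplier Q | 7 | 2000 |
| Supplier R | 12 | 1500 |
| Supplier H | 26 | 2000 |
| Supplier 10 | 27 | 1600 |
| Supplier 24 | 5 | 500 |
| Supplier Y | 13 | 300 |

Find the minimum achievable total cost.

Use suppliers in increasing cost order.
Take 500 from Supplier 24 at 5 — need 6900 more.
Supplier Q at 7: take all 2000 Mbps — 4900 still needed.
Supplier R (12): use full 1500 — 3400 Mbps to go.
Supplier Y (13): use full 300 — 3100 Mbps to go.
Supplier H at 26: take all 2000 Mbps — 1100 still needed.
Take 1100 from Supplier 10 at 27 to finish.
Cost = 500×5 + 2000×7 + 1500×12 + 300×13 + 2000×26 + 1100×27 = 120100.

120100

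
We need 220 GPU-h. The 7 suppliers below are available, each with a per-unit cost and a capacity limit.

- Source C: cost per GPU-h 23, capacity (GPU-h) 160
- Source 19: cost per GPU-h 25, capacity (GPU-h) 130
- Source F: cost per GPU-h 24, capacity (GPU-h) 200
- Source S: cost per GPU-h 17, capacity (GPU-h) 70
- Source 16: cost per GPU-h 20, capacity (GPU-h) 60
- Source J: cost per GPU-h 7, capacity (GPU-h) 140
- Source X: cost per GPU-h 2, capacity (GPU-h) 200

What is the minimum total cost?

540

Fill from the cheapest supplier first.
Source X (2): use full 200 — 20 GPU-h to go.
Source J at 7: take 20 of its 140 — requirement met.
Source S, Source 16, Source C, Source F, Source 19: unused.
Cost = 200×2 + 20×7 = 540.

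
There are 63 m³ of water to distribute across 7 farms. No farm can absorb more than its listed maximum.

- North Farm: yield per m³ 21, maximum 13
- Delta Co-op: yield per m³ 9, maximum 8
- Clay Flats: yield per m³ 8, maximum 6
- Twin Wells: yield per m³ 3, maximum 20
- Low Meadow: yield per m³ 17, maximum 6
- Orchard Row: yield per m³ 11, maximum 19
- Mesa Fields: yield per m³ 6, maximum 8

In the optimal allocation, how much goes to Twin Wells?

3

Rank by yield per m³: North Farm 21 > Low Meadow 17 > Orchard Row 11 > Delta Co-op 9 > Clay Flats 8 > Mesa Fields 6 > Twin Wells 3.
North Farm takes 13 to reach its cap of 13 ; 50 left.
Give Low Meadow 6 to hit its cap of 6 ; 44 left.
Orchard Row takes 19 to reach its cap of 19 ; 25 left.
Delta Co-op: +8 to 8 (cap) ; 17 left.
Give Clay Flats 6 to hit its cap of 6 ; 11 left.
Mesa Fields: +8 to 8 (cap) ; 3 left.
Only 3 left; Twin Wells takes them to reach 3.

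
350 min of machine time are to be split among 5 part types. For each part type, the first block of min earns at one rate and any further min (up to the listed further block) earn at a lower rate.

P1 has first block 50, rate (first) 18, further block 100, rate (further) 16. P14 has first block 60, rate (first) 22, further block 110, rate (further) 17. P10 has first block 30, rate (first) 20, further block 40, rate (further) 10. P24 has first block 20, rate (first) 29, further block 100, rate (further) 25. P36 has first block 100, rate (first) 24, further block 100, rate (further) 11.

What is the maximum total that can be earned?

8120

Order all 10 blocks by rate: P24/T1 29 > P24/T2 25 > P36/T1 24 > P14/T1 22 > P10/T1 20 > P1/T1 18 > P14/T2 17 > P1/T2 16 > P36/T2 11 > P10/T2 10.
P24/T1 (29): +20 → 330 left.
P24 T2 at 25: fill all 100 → 230 left.
P36 T1 at 24: fill all 100 → 130 left.
P14/T1 (22): +60 → 70 left.
P10/T1 (20): +30 → 40 left.
P1 T1 at 18: only 40 left, fill 40.
Total = 29×20 + 25×100 + 24×100 + 22×60 + 20×30 + 18×40 = 8120.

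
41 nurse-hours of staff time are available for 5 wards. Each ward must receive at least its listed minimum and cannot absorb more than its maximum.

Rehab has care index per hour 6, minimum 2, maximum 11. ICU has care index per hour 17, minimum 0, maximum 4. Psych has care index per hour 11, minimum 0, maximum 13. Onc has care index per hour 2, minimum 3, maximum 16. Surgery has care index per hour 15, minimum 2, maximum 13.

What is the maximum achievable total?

Meeting every minimum uses 2+0+0+3+2 = 7 nurse-hours, leaving 34.
Highest care index per hour first: ICU 17 > Surgery 15 > Psych 11 > Rehab 6 > Onc 2.
ICU: +4 to 4 (cap) ; 30 left.
Surgery takes 11 more to reach its cap of 13 ; 19 left.
Psych takes 13 more to reach its cap of 13 ; 6 left.
Rehab has room for 9 more but only 6 remain, so it gets 8.
Total = 6×8 + 17×4 + 11×13 + 2×3 + 15×13 = 460.

460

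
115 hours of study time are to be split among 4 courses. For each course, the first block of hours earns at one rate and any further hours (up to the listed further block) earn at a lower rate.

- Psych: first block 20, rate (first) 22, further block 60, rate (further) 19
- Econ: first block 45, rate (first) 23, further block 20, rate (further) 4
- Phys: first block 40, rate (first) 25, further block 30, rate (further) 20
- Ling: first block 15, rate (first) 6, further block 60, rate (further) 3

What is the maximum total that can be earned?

Order all 8 blocks by rate: Phys/first 25 > Econ/first 23 > Psych/first 22 > Phys/second 20 > Psych/second 19 > Ling/first 6 > Econ/second 4 > Ling/second 3.
Fill Phys first block (40 at 25) ; 75 left.
Econ first at 23: fill all 45 ; 30 left.
Psych/first (22): +20 ; 10 left.
Phys second at 20: only 10 left, fill 10.
Total = 25×40 + 23×45 + 22×20 + 20×10 = 2675.

2675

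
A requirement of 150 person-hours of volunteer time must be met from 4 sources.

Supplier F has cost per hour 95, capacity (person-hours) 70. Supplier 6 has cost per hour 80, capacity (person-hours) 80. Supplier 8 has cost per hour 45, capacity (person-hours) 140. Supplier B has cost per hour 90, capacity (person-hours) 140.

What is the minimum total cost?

Fill from the cheapest source first.
Supplier 8 (45): use full 140 — 10 person-hours to go.
Take 10 from Supplier 6 at 80 to finish.
Supplier B, Supplier F: unused.
Cost = 140×45 + 10×80 = 7100.

7100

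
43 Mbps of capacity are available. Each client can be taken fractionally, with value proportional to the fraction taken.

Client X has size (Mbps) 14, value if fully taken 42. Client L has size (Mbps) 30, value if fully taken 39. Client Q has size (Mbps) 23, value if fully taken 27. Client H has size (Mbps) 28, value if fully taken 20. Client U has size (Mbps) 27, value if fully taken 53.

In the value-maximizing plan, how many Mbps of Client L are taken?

Best value per unit of size first: Client X 42/14≈3, Client U 53/27≈1.96, Client L 39/30≈1.3, Client Q 27/23≈1.17, Client H 20/28≈0.714.
Take all of Client X (14 Mbps, value 42) → 29 Mbps left.
Client U: take in full, 27 Mbps for value 53 → 2 left.
Only 2 Mbps remain; take 2/30 of Client L for value 39×2/30 = 2.6.

2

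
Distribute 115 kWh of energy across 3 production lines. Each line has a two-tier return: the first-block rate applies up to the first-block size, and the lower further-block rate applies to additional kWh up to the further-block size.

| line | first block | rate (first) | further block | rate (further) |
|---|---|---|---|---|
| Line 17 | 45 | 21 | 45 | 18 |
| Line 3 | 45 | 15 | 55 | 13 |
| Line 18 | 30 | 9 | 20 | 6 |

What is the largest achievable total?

2130

Order all 6 blocks by rate: Line 17/first 21 > Line 17/second 18 > Line 3/first 15 > Line 3/second 13 > Line 18/first 9 > Line 18/second 6.
Line 17 first at 21: fill all 45 → 70 left.
Line 17/second (18): +45 → 25 left.
Line 3/first: +25 of 45 at 15; pool empty.
Total = 21×45 + 18×45 + 15×25 = 2130.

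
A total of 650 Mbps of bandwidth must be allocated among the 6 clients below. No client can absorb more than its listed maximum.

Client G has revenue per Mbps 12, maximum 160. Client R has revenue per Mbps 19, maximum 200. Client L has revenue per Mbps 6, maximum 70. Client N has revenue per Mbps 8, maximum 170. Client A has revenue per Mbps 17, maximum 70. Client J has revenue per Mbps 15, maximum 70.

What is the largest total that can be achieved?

9160

Rank by revenue per Mbps: Client R 19 > Client A 17 > Client J 15 > Client G 12 > Client N 8 > Client L 6.
Client R: +200 to 200 (cap) → 450 left.
Give Client A 70 to hit its cap of 70 → 380 left.
Client J: +70 to 70 (cap) → 310 left.
Client G takes 160 to reach its cap of 160 → 150 left.
Only 150 left; Client N takes them to reach 150.
Total = 12×160 + 19×200 + 8×150 + 17×70 + 15×70 = 9160.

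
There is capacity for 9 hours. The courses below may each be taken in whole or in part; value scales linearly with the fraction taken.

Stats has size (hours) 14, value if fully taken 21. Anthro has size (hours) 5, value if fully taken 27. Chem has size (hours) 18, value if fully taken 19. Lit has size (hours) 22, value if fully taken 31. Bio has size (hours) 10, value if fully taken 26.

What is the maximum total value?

Sort by value density: Anthro 27/5≈5.4, Bio 26/10≈2.6, Stats 21/14≈1.5, Lit 31/22≈1.41, Chem 19/18≈1.06.
All 5 hours of Anthro fit (value 27) → 4 remain.
Only 4 hours remain; take 4/10 of Bio for value 26×4/10 = 10.4.
Total value = 37.4.

37.4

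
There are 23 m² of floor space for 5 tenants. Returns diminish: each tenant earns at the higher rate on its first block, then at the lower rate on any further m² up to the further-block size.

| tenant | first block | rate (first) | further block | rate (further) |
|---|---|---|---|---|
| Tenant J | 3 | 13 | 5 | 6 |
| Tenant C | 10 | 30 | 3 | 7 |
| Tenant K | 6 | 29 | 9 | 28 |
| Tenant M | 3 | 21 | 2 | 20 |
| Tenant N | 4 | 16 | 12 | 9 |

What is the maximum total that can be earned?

Treat each block as its own option and order by rate: Tenant C/tier1 30 > Tenant K/tier1 29 > Tenant K/tier2 28 > Tenant M/tier1 21 > Tenant M/tier2 20 > Tenant N/tier1 16 > Tenant J/tier1 13 > Tenant N/tier2 9 > Tenant C/tier2 7 > Tenant J/tier2 6.
Tenant C/tier1 (30): +10 — 13 left.
Tenant K tier1 at 29: fill all 6 — 7 left.
Tenant K/tier2: +7 of 9 at 28; pool empty.
Total = 30×10 + 29×6 + 28×7 = 670.

670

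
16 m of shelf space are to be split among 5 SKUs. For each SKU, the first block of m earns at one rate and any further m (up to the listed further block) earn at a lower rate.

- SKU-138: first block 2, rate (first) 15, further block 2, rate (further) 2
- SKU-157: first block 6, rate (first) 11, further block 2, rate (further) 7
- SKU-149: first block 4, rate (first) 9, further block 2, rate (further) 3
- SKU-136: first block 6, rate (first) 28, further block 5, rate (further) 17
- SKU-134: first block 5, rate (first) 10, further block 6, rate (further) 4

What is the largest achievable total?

Treat each block as its own option and order by rate: SKU-136/tier1 28 > SKU-136/tier2 17 > SKU-138/tier1 15 > SKU-157/tier1 11 > SKU-134/tier1 10 > SKU-149/tier1 9 > SKU-157/tier2 7 > SKU-134/tier2 4 > SKU-149/tier2 3 > SKU-138/tier2 2.
SKU-136 tier1 at 28: fill all 6 → 10 left.
SKU-136 tier2 at 17: fill all 5 → 5 left.
SKU-138/tier1 (15): +2 → 3 left.
3 remain; put them into SKU-157 tier1 at 11.
Total = 28×6 + 17×5 + 15×2 + 11×3 = 316.

316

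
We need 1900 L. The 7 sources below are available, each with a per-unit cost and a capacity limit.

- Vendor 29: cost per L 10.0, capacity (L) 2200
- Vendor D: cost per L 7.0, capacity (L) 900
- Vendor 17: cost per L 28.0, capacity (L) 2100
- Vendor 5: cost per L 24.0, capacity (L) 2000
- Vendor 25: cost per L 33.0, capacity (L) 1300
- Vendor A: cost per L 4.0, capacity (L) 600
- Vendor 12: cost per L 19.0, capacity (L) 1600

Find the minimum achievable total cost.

Fill from the cheapest source first.
Take 600 from Vendor A at 4.0 → need 1300 more.
Take 900 from Vendor D at 7.0 → need 400 more.
Vendor 29 (10.0): take the remaining 400 → done.
Vendor 12, Vendor 5, Vendor 17, Vendor 25: unused.
Cost = 600×4.0 + 900×7.0 + 400×10.0 = 12700.

12700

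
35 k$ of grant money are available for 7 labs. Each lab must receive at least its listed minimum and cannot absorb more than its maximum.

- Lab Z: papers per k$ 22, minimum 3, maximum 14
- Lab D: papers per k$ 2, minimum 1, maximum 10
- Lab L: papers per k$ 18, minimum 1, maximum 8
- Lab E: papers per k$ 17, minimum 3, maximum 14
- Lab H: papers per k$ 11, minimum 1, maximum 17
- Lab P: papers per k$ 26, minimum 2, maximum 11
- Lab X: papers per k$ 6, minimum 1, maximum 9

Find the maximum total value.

736

Meeting every minimum uses 3+1+1+3+1+2+1 = 12 k$, leaving 23.
Highest papers per k$ first: Lab P 26 > Lab Z 22 > Lab L 18 > Lab E 17 > Lab H 11 > Lab X 6 > Lab D 2.
Lab P takes 9 more to reach its cap of 11 ; 14 left.
Give Lab Z 11 more to hit its cap of 14 ; 3 left.
Only 3 left; Lab L takes them to reach 4.
Total = 22×14 + 2×1 + 18×4 + 17×3 + 11×1 + 26×11 + 6×1 = 736.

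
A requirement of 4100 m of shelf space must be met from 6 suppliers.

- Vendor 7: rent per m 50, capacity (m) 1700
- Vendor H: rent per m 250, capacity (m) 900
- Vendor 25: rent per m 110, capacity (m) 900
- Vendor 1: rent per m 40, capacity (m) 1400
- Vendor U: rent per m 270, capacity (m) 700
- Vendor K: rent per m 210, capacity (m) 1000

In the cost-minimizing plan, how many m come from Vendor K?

100

Use suppliers in increasing cost order.
Vendor 1 (40): use full 1400 — 2700 m to go.
Vendor 7 (50): use full 1700 — 1000 m to go.
Take 900 from Vendor 25 at 110 — need 100 more.
Vendor K at 210: take 100 of its 1000 — requirement met.
Vendor H, Vendor U: unused.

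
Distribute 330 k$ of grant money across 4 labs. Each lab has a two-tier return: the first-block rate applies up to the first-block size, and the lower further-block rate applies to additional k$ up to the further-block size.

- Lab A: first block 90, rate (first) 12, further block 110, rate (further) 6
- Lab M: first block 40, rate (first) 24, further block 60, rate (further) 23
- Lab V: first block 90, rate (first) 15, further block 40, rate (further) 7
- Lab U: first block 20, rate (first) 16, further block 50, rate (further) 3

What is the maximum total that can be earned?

Rank every tier by rate: Lab M/first 24 > Lab M/second 23 > Lab U/first 16 > Lab V/first 15 > Lab A/first 12 > Lab V/second 7 > Lab A/second 6 > Lab U/second 3.
Lab M/first (24): +40 — 290 left.
Lab M second at 23: fill all 60 — 230 left.
Lab U first at 16: fill all 20 — 210 left.
Fill Lab V first block (90 at 15) — 120 left.
Lab A first at 12: fill all 90 — 30 left.
Lab V second at 7: only 30 left, fill 30.
Total = 24×40 + 23×60 + 16×20 + 15×90 + 12×90 + 7×30 = 5300.

5300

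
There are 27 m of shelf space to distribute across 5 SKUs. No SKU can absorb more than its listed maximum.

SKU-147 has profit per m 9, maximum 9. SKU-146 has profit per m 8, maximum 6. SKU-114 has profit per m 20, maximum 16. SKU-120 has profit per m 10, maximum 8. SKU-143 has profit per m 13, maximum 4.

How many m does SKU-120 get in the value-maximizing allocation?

Rank by profit per m: SKU-114 20 > SKU-143 13 > SKU-120 10 > SKU-147 9 > SKU-146 8.
SKU-114: +16 to 16 (cap) — 11 left.
SKU-143 takes 4 to reach its cap of 4 — 7 left.
SKU-120 has room for 8 but only 7 remain, so it gets 7.

7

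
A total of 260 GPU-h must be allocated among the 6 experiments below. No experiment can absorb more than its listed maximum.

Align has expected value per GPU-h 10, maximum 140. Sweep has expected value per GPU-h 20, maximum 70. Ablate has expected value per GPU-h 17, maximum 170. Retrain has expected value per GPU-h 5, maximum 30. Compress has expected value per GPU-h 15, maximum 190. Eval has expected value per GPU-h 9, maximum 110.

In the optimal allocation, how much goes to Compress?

20

Highest expected value per GPU-h first: Sweep 20 > Ablate 17 > Compress 15 > Align 10 > Eval 9 > Retrain 5.
Sweep: +70 to 70 (cap) ; 190 left.
Ablate takes 170 to reach its cap of 170 ; 20 left.
Compress has room for 190 but only 20 remain, so it gets 20.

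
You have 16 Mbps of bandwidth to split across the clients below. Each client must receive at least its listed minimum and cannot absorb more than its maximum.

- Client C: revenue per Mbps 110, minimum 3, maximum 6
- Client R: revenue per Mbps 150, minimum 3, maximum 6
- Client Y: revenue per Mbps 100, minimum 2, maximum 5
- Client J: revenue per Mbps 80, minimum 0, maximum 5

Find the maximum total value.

1960

Meeting every minimum uses 3+3+2+0 = 8 Mbps, leaving 8.
Rank by revenue per Mbps: Client R 150 > Client C 110 > Client Y 100 > Client J 80.
Give Client R 3 more to hit its cap of 6 ; 5 left.
Give Client C 3 more to hit its cap of 6 ; 2 left.
Client Y: +2 (room for 3) → 4. Pool exhausted.
Total = 110×6 + 150×6 + 100×4 = 1960.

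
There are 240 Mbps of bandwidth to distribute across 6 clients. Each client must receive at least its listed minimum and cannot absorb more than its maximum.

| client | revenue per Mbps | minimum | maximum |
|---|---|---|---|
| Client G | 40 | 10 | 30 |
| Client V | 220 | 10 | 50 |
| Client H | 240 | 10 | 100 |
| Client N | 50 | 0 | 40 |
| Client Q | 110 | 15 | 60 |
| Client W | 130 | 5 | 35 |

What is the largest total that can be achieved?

44900

Meeting every minimum uses 10+10+10+0+15+5 = 50 Mbps, leaving 190.
Rank by revenue per Mbps: Client H 240 > Client V 220 > Client W 130 > Client Q 110 > Client N 50 > Client G 40.
Client H: +90 to 100 (cap) → 100 left.
Client V: +40 to 50 (cap) → 60 left.
Client W: +30 to 35 (cap) → 30 left.
Only 30 left; Client Q takes them to reach 45.
Total = 40×10 + 220×50 + 240×100 + 110×45 + 130×35 = 44900.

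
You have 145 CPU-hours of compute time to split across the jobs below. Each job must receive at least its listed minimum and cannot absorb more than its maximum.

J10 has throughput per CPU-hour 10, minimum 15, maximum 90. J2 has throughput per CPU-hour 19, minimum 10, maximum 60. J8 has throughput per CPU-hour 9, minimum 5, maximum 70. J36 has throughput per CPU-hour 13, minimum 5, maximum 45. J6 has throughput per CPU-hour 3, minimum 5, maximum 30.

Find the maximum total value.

Meeting every minimum uses 15+10+5+5+5 = 40 CPU-hours, leaving 105.
Highest throughput per CPU-hour first: J2 19 > J36 13 > J10 10 > J8 9 > J6 3.
Give J2 50 more to hit its cap of 60 → 55 left.
J36 takes 40 more to reach its cap of 45 → 15 left.
Only 15 left; J10 takes them to reach 30.
Total = 10×30 + 19×60 + 9×5 + 13×45 + 3×5 = 2085.

2085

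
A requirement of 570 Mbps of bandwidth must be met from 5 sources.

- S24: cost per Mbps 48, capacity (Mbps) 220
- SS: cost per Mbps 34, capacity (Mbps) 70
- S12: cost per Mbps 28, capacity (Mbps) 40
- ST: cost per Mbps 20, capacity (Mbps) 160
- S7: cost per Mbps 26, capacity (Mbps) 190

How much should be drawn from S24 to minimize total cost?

110

Cheapest first:
ST (20): use full 160 ; 410 Mbps to go.
S7 (26): use full 190 ; 220 Mbps to go.
Take 40 from S12 at 28 ; need 180 more.
SS (34): use full 70 ; 110 Mbps to go.
Take 110 from S24 at 48 to finish.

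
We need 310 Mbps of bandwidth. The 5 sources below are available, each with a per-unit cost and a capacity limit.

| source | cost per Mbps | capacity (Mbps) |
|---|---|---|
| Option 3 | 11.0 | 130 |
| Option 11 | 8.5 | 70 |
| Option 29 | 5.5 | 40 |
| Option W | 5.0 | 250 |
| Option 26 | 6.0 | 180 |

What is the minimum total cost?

Cheapest first:
Option W at 5.0: take all 250 Mbps ; 60 still needed.
Option 29 at 5.5: take all 40 Mbps ; 20 still needed.
Option 26 at 6.0: take 20 of its 180 ; requirement met.
Option 11, Option 3: unused.
Cost = 250×5.0 + 40×5.5 + 20×6.0 = 1590.

1590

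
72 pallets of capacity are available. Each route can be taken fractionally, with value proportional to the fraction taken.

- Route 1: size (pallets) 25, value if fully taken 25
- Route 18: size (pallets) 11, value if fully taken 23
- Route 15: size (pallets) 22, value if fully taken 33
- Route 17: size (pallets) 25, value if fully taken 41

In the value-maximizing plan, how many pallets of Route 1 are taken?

Rank by value-to-size ratio: Route 18 23/11≈2.09, Route 17 41/25≈1.64, Route 15 33/22≈1.5, Route 1 25/25≈1.
Take all of Route 18 (11 pallets, value 23) ; 61 pallets left.
Take all of Route 17 (25 pallets, value 41) ; 36 pallets left.
All 22 pallets of Route 15 fit (value 33) ; 14 remain.
Only 14 pallets remain; take 14/25 of Route 1 for value 25×14/25 = 14.

14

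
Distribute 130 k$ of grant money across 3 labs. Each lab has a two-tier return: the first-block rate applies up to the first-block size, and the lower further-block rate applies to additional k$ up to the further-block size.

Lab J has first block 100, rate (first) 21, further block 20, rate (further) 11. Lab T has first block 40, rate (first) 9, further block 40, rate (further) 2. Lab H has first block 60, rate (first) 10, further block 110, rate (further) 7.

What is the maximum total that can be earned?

Treat each block as its own option and order by rate: Lab J/first 21 > Lab J/second 11 > Lab H/first 10 > Lab T/first 9 > Lab H/second 7 > Lab T/second 2.
Lab J/first (21): +100 — 30 left.
Fill Lab J second block (20 at 11) — 10 left.
Lab H first at 10: only 10 left, fill 10.
Total = 21×100 + 11×20 + 10×10 = 2420.

2420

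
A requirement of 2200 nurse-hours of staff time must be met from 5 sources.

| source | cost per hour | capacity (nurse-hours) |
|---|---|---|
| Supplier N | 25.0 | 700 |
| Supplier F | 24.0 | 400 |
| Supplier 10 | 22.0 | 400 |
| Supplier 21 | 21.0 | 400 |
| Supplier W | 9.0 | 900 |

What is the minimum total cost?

Use sources in increasing cost order.
Supplier W at 9.0: take all 900 nurse-hours — 1300 still needed.
Take 400 from Supplier 21 at 21.0 — need 900 more.
Supplier 10 (22.0): use full 400 — 500 nurse-hours to go.
Take 400 from Supplier F at 24.0 — need 100 more.
Supplier N at 25.0: take 100 of its 700 — requirement met.
Cost = 900×9.0 + 400×21.0 + 400×22.0 + 400×24.0 + 100×25.0 = 37400.

37400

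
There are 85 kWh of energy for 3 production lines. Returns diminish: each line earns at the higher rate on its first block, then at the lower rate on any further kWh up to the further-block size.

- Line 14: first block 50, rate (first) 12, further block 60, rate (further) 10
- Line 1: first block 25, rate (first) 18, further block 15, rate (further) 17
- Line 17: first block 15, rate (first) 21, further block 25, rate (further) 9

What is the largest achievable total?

1380

Order all 6 blocks by rate: Line 17/first 21 > Line 1/first 18 > Line 1/second 17 > Line 14/first 12 > Line 14/second 10 > Line 17/second 9.
Line 17/first (21): +15 ; 70 left.
Fill Line 1 first block (25 at 18) ; 45 left.
Fill Line 1 second block (15 at 17) ; 30 left.
30 remain; put them into Line 14 first at 12.
Total = 21×15 + 18×25 + 17×15 + 12×30 = 1380.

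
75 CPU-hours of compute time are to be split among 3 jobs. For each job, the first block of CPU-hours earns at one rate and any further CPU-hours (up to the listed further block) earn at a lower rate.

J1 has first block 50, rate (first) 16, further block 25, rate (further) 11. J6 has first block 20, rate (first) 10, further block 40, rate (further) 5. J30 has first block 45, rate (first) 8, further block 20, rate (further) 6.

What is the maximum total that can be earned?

Rank every tier by rate: J1/T1 16 > J1/T2 11 > J6/T1 10 > J30/T1 8 > J30/T2 6 > J6/T2 5.
J1/T1 (16): +50 — 25 left.
Fill J1 T2 block (25 at 11) — 0 left.
Total = 16×50 + 11×25 = 1075.

1075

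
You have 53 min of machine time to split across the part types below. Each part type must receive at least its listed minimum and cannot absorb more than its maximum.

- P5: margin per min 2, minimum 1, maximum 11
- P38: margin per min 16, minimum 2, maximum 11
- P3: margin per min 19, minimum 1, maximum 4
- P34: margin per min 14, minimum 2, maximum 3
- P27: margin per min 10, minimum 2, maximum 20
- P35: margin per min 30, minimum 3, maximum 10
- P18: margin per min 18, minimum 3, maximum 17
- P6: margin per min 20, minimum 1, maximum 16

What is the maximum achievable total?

1066

Meeting every minimum uses 1+2+1+2+2+3+3+1 = 15 min, leaving 38.
Order the part types by margin per min: P35 30 > P6 20 > P3 19 > P18 18 > P38 16 > P34 14 > P27 10 > P5 2.
P35 takes 7 more to reach its cap of 10 — 31 left.
P6 takes 15 more to reach its cap of 16 — 16 left.
P3 takes 3 more to reach its cap of 4 — 13 left.
Only 13 left; P18 takes them to reach 16.
Total = 2×1 + 16×2 + 19×4 + 14×2 + 10×2 + 30×10 + 18×16 + 20×16 = 1066.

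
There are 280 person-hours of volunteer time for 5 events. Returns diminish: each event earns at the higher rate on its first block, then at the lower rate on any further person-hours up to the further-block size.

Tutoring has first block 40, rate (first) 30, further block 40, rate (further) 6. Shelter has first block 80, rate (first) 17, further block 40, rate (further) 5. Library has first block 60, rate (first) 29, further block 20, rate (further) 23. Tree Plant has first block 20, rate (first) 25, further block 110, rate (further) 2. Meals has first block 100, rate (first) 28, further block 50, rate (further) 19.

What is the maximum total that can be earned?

Rank every tier by rate: Tutoring/first 30 > Library/first 29 > Meals/first 28 > Tree Plant/first 25 > Library/second 23 > Meals/second 19 > Shelter/first 17 > Tutoring/second 6 > Shelter/second 5 > Tree Plant/second 2.
Tutoring first at 30: fill all 40 ; 240 left.
Library first at 29: fill all 60 ; 180 left.
Meals first at 28: fill all 100 ; 80 left.
Fill Tree Plant first block (20 at 25) ; 60 left.
Library/second (23): +20 ; 40 left.
Meals/second: +40 of 50 at 19; pool empty.
Total = 30×40 + 29×60 + 28×100 + 25×20 + 23×20 + 19×40 = 7460.

7460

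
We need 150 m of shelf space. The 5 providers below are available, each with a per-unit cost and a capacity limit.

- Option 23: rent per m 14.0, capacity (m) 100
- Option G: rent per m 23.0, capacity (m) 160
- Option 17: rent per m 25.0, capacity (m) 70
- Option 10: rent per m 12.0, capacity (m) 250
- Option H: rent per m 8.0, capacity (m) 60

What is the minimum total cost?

1560

Use providers in increasing cost order.
Option H (8.0): use full 60 ; 90 m to go.
Option 10 (12.0): take the remaining 90 ; done.
Option 23, Option G, Option 17: unused.
Cost = 60×8.0 + 90×12.0 = 1560.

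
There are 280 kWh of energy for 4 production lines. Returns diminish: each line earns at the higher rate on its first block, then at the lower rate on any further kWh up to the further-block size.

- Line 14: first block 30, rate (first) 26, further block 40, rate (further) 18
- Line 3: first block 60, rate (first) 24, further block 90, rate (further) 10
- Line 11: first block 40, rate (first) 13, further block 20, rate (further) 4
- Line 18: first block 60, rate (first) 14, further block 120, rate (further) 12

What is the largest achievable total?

4900

Rank every tier by rate: Line 14/tier1 26 > Line 3/tier1 24 > Line 14/tier2 18 > Line 18/tier1 14 > Line 11/tier1 13 > Line 18/tier2 12 > Line 3/tier2 10 > Line 11/tier2 4.
Line 14/tier1 (26): +30 → 250 left.
Line 3 tier1 at 24: fill all 60 → 190 left.
Line 14 tier2 at 18: fill all 40 → 150 left.
Line 18 tier1 at 14: fill all 60 → 90 left.
Line 11/tier1 (13): +40 → 50 left.
50 remain; put them into Line 18 tier2 at 12.
Total = 26×30 + 24×60 + 18×40 + 14×60 + 13×40 + 12×50 = 4900.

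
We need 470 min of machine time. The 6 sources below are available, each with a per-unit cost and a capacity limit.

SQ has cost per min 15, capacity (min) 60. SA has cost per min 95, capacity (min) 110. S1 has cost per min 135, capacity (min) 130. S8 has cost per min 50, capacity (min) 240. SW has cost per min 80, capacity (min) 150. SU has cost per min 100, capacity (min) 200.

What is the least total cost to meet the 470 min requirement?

Cheapest first:
SQ (15): use full 60 — 410 min to go.
S8 (50): use full 240 — 170 min to go.
Take 150 from SW at 80 — need 20 more.
SA at 95: take 20 of its 110 — requirement met.
SU, S1: unused.
Cost = 60×15 + 240×50 + 150×80 + 20×95 = 26800.

26800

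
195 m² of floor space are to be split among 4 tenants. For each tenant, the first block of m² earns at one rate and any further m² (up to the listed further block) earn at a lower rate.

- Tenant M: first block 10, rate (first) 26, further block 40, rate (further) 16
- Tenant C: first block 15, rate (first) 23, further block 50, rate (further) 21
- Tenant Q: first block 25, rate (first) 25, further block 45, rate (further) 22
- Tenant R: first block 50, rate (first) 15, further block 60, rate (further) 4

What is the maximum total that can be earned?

4060

Rank every tier by rate: Tenant M/first 26 > Tenant Q/first 25 > Tenant C/first 23 > Tenant Q/second 22 > Tenant C/second 21 > Tenant M/second 16 > Tenant R/first 15 > Tenant R/second 4.
Tenant M/first (26): +10 ; 185 left.
Fill Tenant Q first block (25 at 25) ; 160 left.
Tenant C first at 23: fill all 15 ; 145 left.
Tenant Q/second (22): +45 ; 100 left.
Tenant C second at 21: fill all 50 ; 50 left.
Tenant M/second (16): +40 ; 10 left.
Tenant R/first: +10 of 50 at 15; pool empty.
Total = 26×10 + 25×25 + 23×15 + 22×45 + 21×50 + 16×40 + 15×10 = 4060.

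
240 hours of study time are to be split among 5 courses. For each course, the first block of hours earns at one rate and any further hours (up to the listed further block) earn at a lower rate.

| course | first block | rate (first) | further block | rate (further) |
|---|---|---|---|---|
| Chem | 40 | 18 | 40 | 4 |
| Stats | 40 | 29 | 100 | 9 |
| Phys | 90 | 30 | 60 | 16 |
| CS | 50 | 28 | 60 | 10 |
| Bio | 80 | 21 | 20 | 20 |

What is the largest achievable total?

Rank every tier by rate: Phys/first 30 > Stats/first 29 > CS/first 28 > Bio/first 21 > Bio/second 20 > Chem/first 18 > Phys/second 16 > CS/second 10 > Stats/second 9 > Chem/second 4.
Phys/first (30): +90 — 150 left.
Fill Stats first block (40 at 29) — 110 left.
CS first at 28: fill all 50 — 60 left.
Bio/first: +60 of 80 at 21; pool empty.
Total = 30×90 + 29×40 + 28×50 + 21×60 = 6520.

6520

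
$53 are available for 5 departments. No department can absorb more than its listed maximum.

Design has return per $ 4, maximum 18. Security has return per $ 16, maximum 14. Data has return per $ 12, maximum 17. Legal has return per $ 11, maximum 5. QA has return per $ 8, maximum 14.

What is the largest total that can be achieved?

Highest return per $ first: Security 16 > Data 12 > Legal 11 > QA 8 > Design 4.
Security: +14 to 14 (cap) — 39 left.
Give Data 17 to hit its cap of 17 — 22 left.
Legal: +5 to 5 (cap) — 17 left.
Give QA 14 to hit its cap of 14 — 3 left.
Design: +3 (room for 18) → 3. Pool exhausted.
Total = 4×3 + 16×14 + 12×17 + 11×5 + 8×14 = 607.

607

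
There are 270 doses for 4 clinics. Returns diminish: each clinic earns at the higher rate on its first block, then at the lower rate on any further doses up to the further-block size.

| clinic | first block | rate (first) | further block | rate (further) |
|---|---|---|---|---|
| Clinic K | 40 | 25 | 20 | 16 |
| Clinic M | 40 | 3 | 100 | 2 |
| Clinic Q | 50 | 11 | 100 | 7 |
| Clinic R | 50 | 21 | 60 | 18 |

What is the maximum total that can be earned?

4350

Order all 8 blocks by rate: Clinic K/tier1 25 > Clinic R/tier1 21 > Clinic R/tier2 18 > Clinic K/tier2 16 > Clinic Q/tier1 11 > Clinic Q/tier2 7 > Clinic M/tier1 3 > Clinic M/tier2 2.
Fill Clinic K tier1 block (40 at 25) — 230 left.
Clinic R/tier1 (21): +50 — 180 left.
Fill Clinic R tier2 block (60 at 18) — 120 left.
Clinic K/tier2 (16): +20 — 100 left.
Fill Clinic Q tier1 block (50 at 11) — 50 left.
Clinic Q/tier2: +50 of 100 at 7; pool empty.
Total = 25×40 + 21×50 + 18×60 + 16×20 + 11×50 + 7×50 = 4350.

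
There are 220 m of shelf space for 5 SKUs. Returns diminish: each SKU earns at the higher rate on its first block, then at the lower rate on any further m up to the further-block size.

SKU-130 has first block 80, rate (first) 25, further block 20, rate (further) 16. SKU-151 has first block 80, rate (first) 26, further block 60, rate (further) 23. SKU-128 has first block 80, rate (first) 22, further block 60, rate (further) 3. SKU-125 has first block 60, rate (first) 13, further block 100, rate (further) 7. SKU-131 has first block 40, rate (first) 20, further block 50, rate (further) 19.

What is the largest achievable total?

Order all 10 blocks by rate: SKU-151/tier1 26 > SKU-130/tier1 25 > SKU-151/tier2 23 > SKU-128/tier1 22 > SKU-131/tier1 20 > SKU-131/tier2 19 > SKU-130/tier2 16 > SKU-125/tier1 13 > SKU-125/tier2 7 > SKU-128/tier2 3.
Fill SKU-151 tier1 block (80 at 26) → 140 left.
SKU-130 tier1 at 25: fill all 80 → 60 left.
SKU-151 tier2 at 23: fill all 60 → 0 left.
Total = 26×80 + 25×80 + 23×60 = 5460.

5460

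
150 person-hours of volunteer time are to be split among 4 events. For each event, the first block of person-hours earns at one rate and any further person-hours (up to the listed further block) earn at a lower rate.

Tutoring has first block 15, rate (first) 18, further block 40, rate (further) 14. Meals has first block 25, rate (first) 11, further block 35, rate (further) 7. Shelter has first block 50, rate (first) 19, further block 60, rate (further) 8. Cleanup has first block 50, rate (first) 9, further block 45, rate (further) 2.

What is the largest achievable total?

2235

Order all 8 blocks by rate: Shelter/tier1 19 > Tutoring/tier1 18 > Tutoring/tier2 14 > Meals/tier1 11 > Cleanup/tier1 9 > Shelter/tier2 8 > Meals/tier2 7 > Cleanup/tier2 2.
Shelter tier1 at 19: fill all 50 — 100 left.
Tutoring tier1 at 18: fill all 15 — 85 left.
Tutoring/tier2 (14): +40 — 45 left.
Fill Meals tier1 block (25 at 11) — 20 left.
Cleanup tier1 at 9: only 20 left, fill 20.
Total = 19×50 + 18×15 + 14×40 + 11×25 + 9×20 = 2235.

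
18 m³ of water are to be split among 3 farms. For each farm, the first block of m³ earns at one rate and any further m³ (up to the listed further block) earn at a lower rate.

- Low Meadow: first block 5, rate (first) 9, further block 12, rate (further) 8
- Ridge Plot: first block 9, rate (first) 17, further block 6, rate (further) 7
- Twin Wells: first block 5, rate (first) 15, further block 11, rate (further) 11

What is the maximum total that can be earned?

Rank every tier by rate: Ridge Plot/first 17 > Twin Wells/first 15 > Twin Wells/second 11 > Low Meadow/first 9 > Low Meadow/second 8 > Ridge Plot/second 7.
Fill Ridge Plot first block (9 at 17) ; 9 left.
Twin Wells/first (15): +5 ; 4 left.
4 remain; put them into Twin Wells second at 11.
Total = 17×9 + 15×5 + 11×4 = 272.

272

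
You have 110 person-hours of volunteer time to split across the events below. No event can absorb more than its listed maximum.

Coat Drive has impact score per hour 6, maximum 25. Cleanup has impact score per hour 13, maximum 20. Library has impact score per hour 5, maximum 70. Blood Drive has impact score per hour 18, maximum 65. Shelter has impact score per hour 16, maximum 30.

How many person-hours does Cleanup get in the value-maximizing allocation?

15

Order the events by impact score per hour: Blood Drive 18 > Shelter 16 > Cleanup 13 > Coat Drive 6 > Library 5.
Give Blood Drive 65 to hit its cap of 65 → 45 left.
Shelter takes 30 to reach its cap of 30 → 15 left.
Cleanup has room for 20 but only 15 remain, so it gets 15.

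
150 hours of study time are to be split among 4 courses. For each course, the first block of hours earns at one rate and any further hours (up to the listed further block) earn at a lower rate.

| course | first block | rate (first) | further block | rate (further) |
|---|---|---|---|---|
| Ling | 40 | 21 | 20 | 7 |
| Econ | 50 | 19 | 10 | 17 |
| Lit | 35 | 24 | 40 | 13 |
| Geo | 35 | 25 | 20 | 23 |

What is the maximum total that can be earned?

3395

Rank every tier by rate: Geo/first 25 > Lit/first 24 > Geo/second 23 > Ling/first 21 > Econ/first 19 > Econ/second 17 > Lit/second 13 > Ling/second 7.
Geo first at 25: fill all 35 → 115 left.
Fill Lit first block (35 at 24) → 80 left.
Geo/second (23): +20 → 60 left.
Fill Ling first block (40 at 21) → 20 left.
20 remain; put them into Econ first at 19.
Total = 25×35 + 24×35 + 23×20 + 21×40 + 19×20 = 3395.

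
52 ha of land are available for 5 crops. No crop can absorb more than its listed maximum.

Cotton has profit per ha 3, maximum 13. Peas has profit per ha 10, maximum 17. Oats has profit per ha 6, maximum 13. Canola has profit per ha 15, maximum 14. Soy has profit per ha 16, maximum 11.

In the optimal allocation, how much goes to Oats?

10

Rank by profit per ha: Soy 16 > Canola 15 > Peas 10 > Oats 6 > Cotton 3.
Soy takes 11 to reach its cap of 11 — 41 left.
Canola: +14 to 14 (cap) — 27 left.
Give Peas 17 to hit its cap of 17 — 10 left.
Oats: +10 (room for 13) → 10. Pool exhausted.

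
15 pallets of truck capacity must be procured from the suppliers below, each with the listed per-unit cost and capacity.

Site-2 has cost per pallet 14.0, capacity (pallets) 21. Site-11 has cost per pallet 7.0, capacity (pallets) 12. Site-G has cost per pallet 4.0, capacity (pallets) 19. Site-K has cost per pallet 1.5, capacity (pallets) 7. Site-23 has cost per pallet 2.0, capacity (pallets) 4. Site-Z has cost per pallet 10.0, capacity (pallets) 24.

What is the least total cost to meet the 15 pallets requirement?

Use suppliers in increasing cost order.
Site-K (1.5): use full 7 → 8 pallets to go.
Site-23 (2.0): use full 4 → 4 pallets to go.
Site-G at 4.0: take 4 of its 19 → requirement met.
Site-11, Site-Z, Site-2: unused.
Cost = 7×1.5 + 4×2.0 + 4×4.0 = 34.5.

34.5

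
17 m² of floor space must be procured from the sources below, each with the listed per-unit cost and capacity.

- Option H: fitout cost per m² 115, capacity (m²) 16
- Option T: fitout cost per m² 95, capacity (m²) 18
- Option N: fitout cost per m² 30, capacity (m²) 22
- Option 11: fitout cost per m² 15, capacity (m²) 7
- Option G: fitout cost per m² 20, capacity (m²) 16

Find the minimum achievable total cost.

305

Fill from the cheapest source first.
Option 11 at 15: take all 7 m² → 10 still needed.
Option G at 20: take 10 of its 16 → requirement met.
Option N, Option T, Option H: unused.
Cost = 7×15 + 10×20 = 305.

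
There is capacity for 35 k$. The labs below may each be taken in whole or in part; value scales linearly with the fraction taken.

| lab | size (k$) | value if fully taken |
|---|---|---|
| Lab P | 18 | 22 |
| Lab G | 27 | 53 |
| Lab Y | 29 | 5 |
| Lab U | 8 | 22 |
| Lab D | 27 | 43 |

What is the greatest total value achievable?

75

Best value per unit of size first: Lab U 22/8≈2.75, Lab G 53/27≈1.96, Lab D 43/27≈1.59, Lab P 22/18≈1.22, Lab Y 5/29≈0.172.
Take all of Lab U (8 k$, value 22) ; 27 k$ left.
Lab G: take in full, 27 k$ for value 53 ; 0 left.
Total value = 75.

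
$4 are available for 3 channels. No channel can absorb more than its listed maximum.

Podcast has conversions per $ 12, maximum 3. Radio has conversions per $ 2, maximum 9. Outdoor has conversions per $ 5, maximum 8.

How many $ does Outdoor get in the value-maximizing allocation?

Highest conversions per $ first: Podcast 12 > Outdoor 5 > Radio 2.
Podcast: +3 to 3 (cap) ; 1 left.
Outdoor has room for 8 but only 1 remain, so it gets 1.

1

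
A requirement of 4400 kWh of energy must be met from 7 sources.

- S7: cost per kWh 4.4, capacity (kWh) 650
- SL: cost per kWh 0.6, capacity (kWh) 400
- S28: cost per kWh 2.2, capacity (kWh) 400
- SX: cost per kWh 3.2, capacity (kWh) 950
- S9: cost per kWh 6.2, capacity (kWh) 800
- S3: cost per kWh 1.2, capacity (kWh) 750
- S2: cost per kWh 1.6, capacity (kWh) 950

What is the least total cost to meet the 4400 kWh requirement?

Cheapest first:
SL at 0.6: take all 400 kWh ; 4000 still needed.
Take 750 from S3 at 1.2 ; need 3250 more.
Take 950 from S2 at 1.6 ; need 2300 more.
S28 at 2.2: take all 400 kWh ; 1900 still needed.
Take 950 from SX at 3.2 ; need 950 more.
Take 650 from S7 at 4.4 ; need 300 more.
S9 at 6.2: take 300 of its 800 ; requirement met.
Cost = 400×0.6 + 750×1.2 + 950×1.6 + 400×2.2 + 950×3.2 + 650×4.4 + 300×6.2 = 11300.

11300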